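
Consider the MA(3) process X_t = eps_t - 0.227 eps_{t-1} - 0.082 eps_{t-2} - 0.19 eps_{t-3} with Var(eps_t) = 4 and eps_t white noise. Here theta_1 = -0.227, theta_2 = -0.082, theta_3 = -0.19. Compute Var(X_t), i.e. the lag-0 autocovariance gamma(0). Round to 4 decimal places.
\gamma(0) = 4.3774

For an MA(q) process X_t = eps_t + sum_i theta_i eps_{t-i} with
Var(eps_t) = sigma^2, the variance is
  gamma(0) = sigma^2 * (1 + sum_i theta_i^2).
  sum_i theta_i^2 = (-0.227)^2 + (-0.082)^2 + (-0.19)^2 = 0.051529 + 0.006724 + 0.0361 = 0.094353.
  gamma(0) = 4 * (1 + 0.094353) = 4 * 1.094353 = 4.377412, which rounds to 4.3774.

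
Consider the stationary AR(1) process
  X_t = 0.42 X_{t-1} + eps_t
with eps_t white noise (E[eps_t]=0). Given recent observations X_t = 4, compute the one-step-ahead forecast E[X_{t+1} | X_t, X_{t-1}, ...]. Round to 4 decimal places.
E[X_{t+1} \mid \mathcal F_t] = 1.6800

For an AR(p) model X_t = c + sum_i phi_i X_{t-i} + eps_t, the
one-step-ahead conditional mean is
  E[X_{t+1} | X_t, ...] = c + sum_i phi_i X_{t+1-i}.
Substitute known values:
  E[X_{t+1} | ...] = (0.42) * (4)
                   = 1.6800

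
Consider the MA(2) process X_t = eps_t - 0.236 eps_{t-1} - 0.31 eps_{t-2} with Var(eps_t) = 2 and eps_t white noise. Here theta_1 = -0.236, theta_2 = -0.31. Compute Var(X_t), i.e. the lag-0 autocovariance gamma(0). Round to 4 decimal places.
\gamma(0) = 2.3036

For an MA(q) process X_t = eps_t + sum_i theta_i eps_{t-i} with
Var(eps_t) = sigma^2, the variance is
  gamma(0) = sigma^2 * (1 + sum_i theta_i^2).
  sum_i theta_i^2 = (-0.236)^2 + (-0.31)^2 = 0.055696 + 0.0961 = 0.151796.
  gamma(0) = 2 * (1 + 0.151796) = 2 * 1.151796 = 2.303592, which rounds to 2.3036.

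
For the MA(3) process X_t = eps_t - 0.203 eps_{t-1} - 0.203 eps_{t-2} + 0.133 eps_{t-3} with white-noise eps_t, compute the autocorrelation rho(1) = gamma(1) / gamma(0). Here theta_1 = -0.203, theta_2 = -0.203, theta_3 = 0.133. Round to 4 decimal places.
\rho(1) = -0.1716

For an MA(q) process with theta_0 = 1, the autocovariance is
  gamma(k) = sigma^2 * sum_{i=0..q-k} theta_i * theta_{i+k},
and rho(k) = gamma(k) / gamma(0). Sigma^2 cancels.
  numerator   = (1)*(-0.203) + (-0.203)*(-0.203) + (-0.203)*(0.133) = -0.18879.
  denominator = (1)^2 + (-0.203)^2 + (-0.203)^2 + (0.133)^2 = 1.100107.
  rho(1) = -0.18879 / 1.100107 = -0.1716.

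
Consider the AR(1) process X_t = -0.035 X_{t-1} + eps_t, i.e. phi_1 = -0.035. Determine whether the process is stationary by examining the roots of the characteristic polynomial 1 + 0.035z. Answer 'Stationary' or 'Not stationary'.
\text{Stationary}

The AR(p) characteristic polynomial is P(z) = 1 + 0.035z.
Stationarity requires all roots to lie outside the unit circle, i.e. |z| > 1 for every root.
This is linear in z: 1 + (0.035) z = 0  =>  z = -1/(0.035) = -28.571429,  |z| = 28.571429.
Moduli of all roots: 28.5714.
All moduli strictly greater than 1? Yes.
Verdict: Stationary.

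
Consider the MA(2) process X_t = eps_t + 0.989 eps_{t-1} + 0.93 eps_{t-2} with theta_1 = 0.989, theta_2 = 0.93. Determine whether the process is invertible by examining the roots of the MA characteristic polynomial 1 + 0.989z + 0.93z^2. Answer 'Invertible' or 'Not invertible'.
\text{Invertible}

The MA(q) characteristic polynomial is P(z) = 1 + 0.989z + 0.93z^2.
Invertibility requires all roots to lie outside the unit circle, i.e. |z| > 1 for every root.
Set 1 + (0.989) z + (0.93) z^2 = 0, i.e. a z^2 + b z + c = 0 with a = 0.93, b = 0.989, c = 1.
Discriminant D = b^2 - 4ac = (0.989)^2 - 4*(0.93)*1 = 0.978121 - (3.72) = -2.741879.
D < 0, so the roots are the complex-conjugate pair z = (-b +/- i sqrt(-D)) / (2a) = -0.5317 +/- 0.8902i.
For a conjugate pair |z|^2 = z * conj(z) = (product of roots) = c/a = 1/(0.93) = 1.075269, so |z| = sqrt(1.075269) = 1.037 for both roots.
Moduli of all roots: 1.0370, 1.0370.
All moduli strictly greater than 1? Yes.
Verdict: Invertible.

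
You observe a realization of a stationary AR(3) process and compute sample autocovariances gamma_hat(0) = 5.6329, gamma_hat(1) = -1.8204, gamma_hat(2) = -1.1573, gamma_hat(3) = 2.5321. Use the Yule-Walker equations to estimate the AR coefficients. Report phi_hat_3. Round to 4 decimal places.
\hat\phi_{3} = 0.3150

The Yule-Walker equations for an AR(p) process read, in matrix form,
  Gamma_p phi = r_p,   with   (Gamma_p)_{ij} = gamma(|i - j|),
                       (r_p)_i = gamma(i),   i,j = 1..p.
Substitute the sample gammas (Toeplitz matrix and right-hand side of size 3):
  Gamma_p = [[5.6329, -1.8204, -1.1573], [-1.8204, 5.6329, -1.8204], [-1.1573, -1.8204, 5.6329]]
  r_p     = [-1.8204, -1.1573, 2.5321]
Written out (R1..R3):
  (R1) 5.6329 phi_1 - 1.8204 phi_2 - 1.1573 phi_3 = -1.8204
  (R2) -1.8204 phi_1 + 5.6329 phi_2 - 1.8204 phi_3 = -1.1573
  (R3) -1.1573 phi_1 - 1.8204 phi_2 + 5.6329 phi_3 = 2.5321
Gaussian elimination:
  R2 <- R2 - (-1.8204/5.6329) R1 = R2 - (-0.323173) R1:  5.044596 phi_2 - 2.194408 phi_3 = -1.745604
  R3 <- R3 - (-1.1573/5.6329) R1 = R3 - (-0.205454) R1:  -2.194408 phi_2 + 5.395128 phi_3 = 2.158092
  R3 <- R3 - (-2.194408/5.044596) R2 = R3 - (-0.435002) R2:  4.440557 phi_3 = 1.398752
Back-substitution:
  phi_hat_3 = 1.398752 / 4.440557 = 0.314995
  phi_hat_2 = (-1.745604 - (-2.194408)(0.314995)) / 5.044596 = -0.209011
  phi_hat_1 = (-1.8204 - (-1.8204)(-0.209011) - (-1.1573)(0.314995)) / 5.6329 = -0.326003
So phi_hat = [-0.3260, -0.2090, 0.3150].
Therefore phi_hat_3 = 0.3150.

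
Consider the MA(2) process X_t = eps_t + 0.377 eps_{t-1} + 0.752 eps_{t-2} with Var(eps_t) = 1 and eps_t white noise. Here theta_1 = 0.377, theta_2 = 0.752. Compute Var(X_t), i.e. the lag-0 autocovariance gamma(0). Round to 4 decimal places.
\gamma(0) = 1.7076

For an MA(q) process X_t = eps_t + sum_i theta_i eps_{t-i} with
Var(eps_t) = sigma^2, the variance is
  gamma(0) = sigma^2 * (1 + sum_i theta_i^2).
  sum_i theta_i^2 = (0.377)^2 + (0.752)^2 = 0.142129 + 0.565504 = 0.707633.
  gamma(0) = 1 * (1 + 0.707633) = 1 * 1.707633 = 1.707633, which rounds to 1.7076.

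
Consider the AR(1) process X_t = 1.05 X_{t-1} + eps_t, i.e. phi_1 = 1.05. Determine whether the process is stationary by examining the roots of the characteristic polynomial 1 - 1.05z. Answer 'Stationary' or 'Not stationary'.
\text{Not stationary}

The AR(p) characteristic polynomial is P(z) = 1 - 1.05z.
Stationarity requires all roots to lie outside the unit circle, i.e. |z| > 1 for every root.
This is linear in z: 1 + (-1.05) z = 0  =>  z = -1/(-1.05) = 0.952381,  |z| = 0.952381.
Moduli of all roots: 0.9524.
All moduli strictly greater than 1? No.
Verdict: Not stationary.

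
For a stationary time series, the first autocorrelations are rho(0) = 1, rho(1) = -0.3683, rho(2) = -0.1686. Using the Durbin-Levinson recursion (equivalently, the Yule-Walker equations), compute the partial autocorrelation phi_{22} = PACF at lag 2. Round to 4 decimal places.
\phi_{22} = -0.3520

The PACF at lag k is phi_{kk}, the last component of the solution
to the Yule-Walker system G_k phi = r_k where
  (G_k)_{ij} = rho(|i - j|), (r_k)_i = rho(i), i,j = 1..k.
Equivalently, Durbin-Levinson gives phi_{kk} iteratively:
  phi_{11} = rho(1)
  phi_{kk} = [rho(k) - sum_{j=1..k-1} phi_{k-1,j} rho(k-j)]
            / [1 - sum_{j=1..k-1} phi_{k-1,j} rho(j)],
  phi_{k,j} = phi_{k-1,j} - phi_{kk} phi_{k-1,k-j},  j = 1..k-1.
Step k = 1:
  phi_11 = rho(1) = -0.3683.
Step k = 2:
  phi_22 = [rho(2) - phi_11 rho(1)] / [1 - phi_11 rho(1)] = [-0.1686 - (-0.3683)(-0.3683)] / [1 - (-0.3683)(-0.3683)]
         = -0.30424489 / 0.86435511 = -0.352.
Therefore phi_{22} = -0.3520.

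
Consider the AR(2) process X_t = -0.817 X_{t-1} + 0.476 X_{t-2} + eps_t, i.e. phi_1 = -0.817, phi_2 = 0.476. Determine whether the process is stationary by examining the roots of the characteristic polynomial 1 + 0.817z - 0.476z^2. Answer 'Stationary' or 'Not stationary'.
\text{Not stationary}

The AR(p) characteristic polynomial is P(z) = 1 + 0.817z - 0.476z^2.
Stationarity requires all roots to lie outside the unit circle, i.e. |z| > 1 for every root.
Set 1 + (0.817) z + (-0.476) z^2 = 0, i.e. a z^2 + b z + c = 0 with a = -0.476, b = 0.817, c = 1.
Discriminant D = b^2 - 4ac = (0.817)^2 - 4*(-0.476)*1 = 0.667489 - (-1.904) = 2.571489.
D >= 0, so the roots are real: z = (-b +/- sqrt(D)) / (2a) = (-0.817 +/- 1.603586) / (-0.952).
  z_1 = (-0.817 + 1.603586) / (-0.952) = -0.8262,   |z_1| = 0.8262.
  z_2 = (-0.817 - 1.603586) / (-0.952) = 2.5426,   |z_2| = 2.5426.
Moduli of all roots: 0.8262, 2.5426.
All moduli strictly greater than 1? No.
Verdict: Not stationary.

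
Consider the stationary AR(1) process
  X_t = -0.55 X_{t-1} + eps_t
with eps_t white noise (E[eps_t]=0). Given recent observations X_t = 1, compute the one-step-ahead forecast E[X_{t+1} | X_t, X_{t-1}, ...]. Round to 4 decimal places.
E[X_{t+1} \mid \mathcal F_t] = -0.5500

For an AR(p) model X_t = c + sum_i phi_i X_{t-i} + eps_t, the
one-step-ahead conditional mean is
  E[X_{t+1} | X_t, ...] = c + sum_i phi_i X_{t+1-i}.
Substitute known values:
  E[X_{t+1} | ...] = (-0.55) * (1)
                   = -0.5500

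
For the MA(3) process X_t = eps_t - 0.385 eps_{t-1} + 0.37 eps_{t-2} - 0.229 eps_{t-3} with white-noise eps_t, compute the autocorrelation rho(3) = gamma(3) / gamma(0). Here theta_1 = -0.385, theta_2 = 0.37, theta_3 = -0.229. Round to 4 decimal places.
\rho(3) = -0.1712

For an MA(q) process with theta_0 = 1, the autocovariance is
  gamma(k) = sigma^2 * sum_{i=0..q-k} theta_i * theta_{i+k},
and rho(k) = gamma(k) / gamma(0). Sigma^2 cancels.
  numerator   = (1)*(-0.229) = -0.229.
  denominator = (1)^2 + (-0.385)^2 + (0.37)^2 + (-0.229)^2 = 1.337566.
  rho(3) = -0.229 / 1.337566 = -0.1712.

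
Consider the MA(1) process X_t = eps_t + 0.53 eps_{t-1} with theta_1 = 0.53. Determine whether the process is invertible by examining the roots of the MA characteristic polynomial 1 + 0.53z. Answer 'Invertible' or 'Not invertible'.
\text{Invertible}

The MA(q) characteristic polynomial is P(z) = 1 + 0.53z.
Invertibility requires all roots to lie outside the unit circle, i.e. |z| > 1 for every root.
This is linear in z: 1 + (0.53) z = 0  =>  z = -1/(0.53) = -1.886792,  |z| = 1.886792.
Moduli of all roots: 1.8868.
All moduli strictly greater than 1? Yes.
Verdict: Invertible.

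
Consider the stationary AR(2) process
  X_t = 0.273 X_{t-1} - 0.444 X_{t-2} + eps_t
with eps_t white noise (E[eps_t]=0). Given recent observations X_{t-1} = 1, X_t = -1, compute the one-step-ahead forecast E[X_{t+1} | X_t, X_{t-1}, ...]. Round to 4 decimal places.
E[X_{t+1} \mid \mathcal F_t] = -0.7170

For an AR(p) model X_t = c + sum_i phi_i X_{t-i} + eps_t, the
one-step-ahead conditional mean is
  E[X_{t+1} | X_t, ...] = c + sum_i phi_i X_{t+1-i}.
Substitute known values:
  E[X_{t+1} | ...] = (0.273) * (-1) + (-0.444) * (1)
                   = -0.7170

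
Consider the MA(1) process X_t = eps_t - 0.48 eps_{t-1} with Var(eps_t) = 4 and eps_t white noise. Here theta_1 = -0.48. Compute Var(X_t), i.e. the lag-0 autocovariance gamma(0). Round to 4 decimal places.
\gamma(0) = 4.9216

For an MA(q) process X_t = eps_t + sum_i theta_i eps_{t-i} with
Var(eps_t) = sigma^2, the variance is
  gamma(0) = sigma^2 * (1 + sum_i theta_i^2).
  sum_i theta_i^2 = (-0.48)^2 = 0.2304.
  gamma(0) = 4 * (1 + 0.2304) = 4 * 1.2304 = 4.9216.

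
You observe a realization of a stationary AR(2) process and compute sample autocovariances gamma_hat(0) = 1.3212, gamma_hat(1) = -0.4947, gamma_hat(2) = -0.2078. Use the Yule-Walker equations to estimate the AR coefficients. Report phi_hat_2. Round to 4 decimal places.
\hat\phi_{2} = -0.3460

The Yule-Walker equations for an AR(p) process read, in matrix form,
  Gamma_p phi = r_p,   with   (Gamma_p)_{ij} = gamma(|i - j|),
                       (r_p)_i = gamma(i),   i,j = 1..p.
Substitute the sample gammas (Toeplitz matrix and right-hand side of size 2):
  Gamma_p = [[1.3212, -0.4947], [-0.4947, 1.3212]]
  r_p     = [-0.4947, -0.2078]
Written out:
  1.3212 phi_1 - 0.4947 phi_2 = -0.4947
  -0.4947 phi_1 + 1.3212 phi_2 = -0.2078
Solve by Cramer's rule:
  det = gamma(0)^2 - gamma(1)^2 = (1.3212)^2 - (-0.4947)^2 = 1.74556944 - 0.24472809 = 1.50084135
  phi_hat_1 = [gamma(1) gamma(0) - gamma(1) gamma(2)] / det = [(-0.4947)(1.3212) - (-0.4947)(-0.2078)] / 1.50084135 = -0.7563963 / 1.50084135 = -0.504
  phi_hat_2 = [gamma(0) gamma(2) - gamma(1)^2] / det = [(1.3212)(-0.2078) - (-0.4947)^2] / 1.50084135 = -0.51927345 / 1.50084135 = -0.346
So phi_hat = [-0.5040, -0.3460].
Therefore phi_hat_2 = -0.3460.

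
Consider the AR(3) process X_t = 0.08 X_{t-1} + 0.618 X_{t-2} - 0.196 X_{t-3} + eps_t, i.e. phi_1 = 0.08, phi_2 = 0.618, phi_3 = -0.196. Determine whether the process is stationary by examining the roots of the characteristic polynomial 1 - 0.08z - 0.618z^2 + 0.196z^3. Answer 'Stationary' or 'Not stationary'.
\text{Stationary}

The AR(p) characteristic polynomial is P(z) = 1 - 0.08z - 0.618z^2 + 0.196z^3.
Stationarity requires all roots to lie outside the unit circle, i.e. |z| > 1 for every root.
Degree 3: look for a simple real root z0 first, then factor out (1 - z/z0) and solve the remaining quadratic.
Testing z0 = 2.5: P(2.5) = 1 + (-0.08)(2.5) + (-0.618)(2.5)^2 + (0.196)(2.5)^3
  = 1 + (-0.2) + (-3.8625) + (3.0625) = 0.  So z_0 = 2.5 is a root, |z_0| = 2.5.
Divide out the factor (1 - 0.4 z) = (1 - z/z0) (since 1/z0 = 0.4):
  P(z) = (1 - 0.4 z)(1 + (0.32) z + (-0.49) z^2)
  [check: z-coef 0.32 - (0.4) = -0.08; z^2-coef -0.49 - (0.4)(0.32) = -0.618; z^3-coef -(0.4)(-0.49) = 0.196.]
Remaining roots from the quadratic factor 1 + (0.32) z + (-0.49) z^2:
  Set 1 + (0.32) z + (-0.49) z^2 = 0, i.e. a z^2 + b z + c = 0 with a = -0.49, b = 0.32, c = 1.
  Discriminant D = b^2 - 4ac = (0.32)^2 - 4*(-0.49)*1 = 0.1024 - (-1.96) = 2.0624.
  D >= 0, so the roots are real: z = (-b +/- sqrt(D)) / (2a) = (-0.32 +/- 1.436106) / (-0.98).
    z_1 = (-0.32 + 1.436106) / (-0.98) = -1.1389,   |z_1| = 1.1389.
    z_2 = (-0.32 - 1.436106) / (-0.98) = 1.7919,   |z_2| = 1.7919.
Moduli of all roots: 2.5000, 1.1389, 1.7919.
All moduli strictly greater than 1? Yes.
Verdict: Stationary.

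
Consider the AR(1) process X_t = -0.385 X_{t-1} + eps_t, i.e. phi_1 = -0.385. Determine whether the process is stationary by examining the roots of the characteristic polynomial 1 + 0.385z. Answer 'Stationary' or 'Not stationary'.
\text{Stationary}

The AR(p) characteristic polynomial is P(z) = 1 + 0.385z.
Stationarity requires all roots to lie outside the unit circle, i.e. |z| > 1 for every root.
This is linear in z: 1 + (0.385) z = 0  =>  z = -1/(0.385) = -2.597403,  |z| = 2.597403.
Moduli of all roots: 2.5974.
All moduli strictly greater than 1? Yes.
Verdict: Stationary.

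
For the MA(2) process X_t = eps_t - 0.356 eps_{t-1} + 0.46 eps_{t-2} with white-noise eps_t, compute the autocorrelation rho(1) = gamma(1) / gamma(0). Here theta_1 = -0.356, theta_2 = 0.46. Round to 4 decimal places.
\rho(1) = -0.3884

For an MA(q) process with theta_0 = 1, the autocovariance is
  gamma(k) = sigma^2 * sum_{i=0..q-k} theta_i * theta_{i+k},
and rho(k) = gamma(k) / gamma(0). Sigma^2 cancels.
  numerator   = (1)*(-0.356) + (-0.356)*(0.46) = -0.51976.
  denominator = (1)^2 + (-0.356)^2 + (0.46)^2 = 1.338336.
  rho(1) = -0.51976 / 1.338336 = -0.3884.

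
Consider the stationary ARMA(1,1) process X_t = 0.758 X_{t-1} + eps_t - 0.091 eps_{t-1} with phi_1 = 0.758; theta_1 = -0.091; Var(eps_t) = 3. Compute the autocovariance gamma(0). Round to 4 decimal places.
\gamma(0) = 6.1372

Multiply the model equation by X_{t-k} and take expectations. With theta_0 = psi_0 = 1 and psi_j the MA(infinity) weights, this gives
  gamma(k) - sum_i phi_i gamma(k-i) = c_k,
  c_k = sigma^2 * sum_{j=k..q} theta_j psi_{j-k}   (c_k = 0 for k > q),
using gamma(-m) = gamma(m).
psi-weights needed (psi_j = theta_j + sum_i phi_i psi_{j-i}):
  psi_1 = theta_1 + phi_1 = -0.091 + (0.758) = 0.667
Right-hand sides:
  c_0 = sigma^2 (1 + theta_1 psi_1) = 3 * (1 + (-0.091)(0.667)) = 3 * 0.939303 = 2.817909
  c_1 = sigma^2 theta_1 = 3 * (-0.091) = -0.273
  c_2 = 0
Equations for k = 0 and k = 1 (AR order 1):
  gamma(0) = phi_1 gamma(1) + c_0
  gamma(1) = phi_1 gamma(0) + c_1
Substituting the second into the first: gamma(0) (1 - phi_1^2) = c_0 + phi_1 c_1, so
  gamma(0) = (c_0 + phi_1 c_1) / (1 - phi_1^2) = (2.817909 + (0.758)(-0.273)) / (1 - (0.758)^2) = 2.610975 / 0.425436 = 6.137175.
Therefore gamma(0) = 6.1372 (to 4 decimal places).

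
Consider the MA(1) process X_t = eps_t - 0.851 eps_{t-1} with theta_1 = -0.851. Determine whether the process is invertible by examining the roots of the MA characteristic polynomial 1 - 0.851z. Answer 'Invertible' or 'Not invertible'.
\text{Invertible}

The MA(q) characteristic polynomial is P(z) = 1 - 0.851z.
Invertibility requires all roots to lie outside the unit circle, i.e. |z| > 1 for every root.
This is linear in z: 1 + (-0.851) z = 0  =>  z = -1/(-0.851) = 1.175088,  |z| = 1.175088.
Moduli of all roots: 1.1751.
All moduli strictly greater than 1? Yes.
Verdict: Invertible.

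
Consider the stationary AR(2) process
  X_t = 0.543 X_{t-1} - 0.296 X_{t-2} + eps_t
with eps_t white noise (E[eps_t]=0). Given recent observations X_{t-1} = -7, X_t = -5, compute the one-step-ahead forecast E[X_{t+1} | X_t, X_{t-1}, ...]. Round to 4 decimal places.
E[X_{t+1} \mid \mathcal F_t] = -0.6430

For an AR(p) model X_t = c + sum_i phi_i X_{t-i} + eps_t, the
one-step-ahead conditional mean is
  E[X_{t+1} | X_t, ...] = c + sum_i phi_i X_{t+1-i}.
Substitute known values:
  E[X_{t+1} | ...] = (0.543) * (-5) + (-0.296) * (-7)
                   = -0.6430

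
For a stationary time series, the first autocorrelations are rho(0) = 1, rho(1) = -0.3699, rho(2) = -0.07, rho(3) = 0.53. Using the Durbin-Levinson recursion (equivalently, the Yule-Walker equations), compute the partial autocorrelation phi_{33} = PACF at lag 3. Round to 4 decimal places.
\phi_{33} = 0.5030

The PACF at lag k is phi_{kk}, the last component of the solution
to the Yule-Walker system G_k phi = r_k where
  (G_k)_{ij} = rho(|i - j|), (r_k)_i = rho(i), i,j = 1..k.
Equivalently, Durbin-Levinson gives phi_{kk} iteratively:
  phi_{11} = rho(1)
  phi_{kk} = [rho(k) - sum_{j=1..k-1} phi_{k-1,j} rho(k-j)]
            / [1 - sum_{j=1..k-1} phi_{k-1,j} rho(j)],
  phi_{k,j} = phi_{k-1,j} - phi_{kk} phi_{k-1,k-j},  j = 1..k-1.
Step k = 1:
  phi_11 = rho(1) = -0.3699.
Step k = 2:
  phi_22 = [rho(2) - phi_11 rho(1)] / [1 - phi_11 rho(1)] = [-0.07 - (-0.3699)(-0.3699)] / [1 - (-0.3699)(-0.3699)]
         = -0.20682601 / 0.86317399 = -0.239611.
  Update: phi_21 = phi_11 - phi_22 phi_11 = -0.3699 - (-0.239611)(-0.3699) = -0.458532.
Step k = 3:
  phi_33 = [rho(3) - phi_21 rho(2) - phi_22 rho(1)] / [1 - phi_21 rho(1) - phi_22 rho(2)]
    numerator   = 0.53 - (-0.458532)(-0.07) - (-0.239611)(-0.3699) = 0.40927063
    denominator = 1 - (-0.458532)(-0.3699) - (-0.239611)(-0.07) = 0.8136162
  phi_33 = 0.40927063 / 0.8136162 = 0.503.
Therefore phi_{33} = 0.5030.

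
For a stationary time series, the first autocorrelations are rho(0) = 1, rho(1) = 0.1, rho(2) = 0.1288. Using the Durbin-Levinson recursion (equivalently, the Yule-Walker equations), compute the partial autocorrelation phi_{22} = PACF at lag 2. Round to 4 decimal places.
\phi_{22} = 0.1200

The PACF at lag k is phi_{kk}, the last component of the solution
to the Yule-Walker system G_k phi = r_k where
  (G_k)_{ij} = rho(|i - j|), (r_k)_i = rho(i), i,j = 1..k.
Equivalently, Durbin-Levinson gives phi_{kk} iteratively:
  phi_{11} = rho(1)
  phi_{kk} = [rho(k) - sum_{j=1..k-1} phi_{k-1,j} rho(k-j)]
            / [1 - sum_{j=1..k-1} phi_{k-1,j} rho(j)],
  phi_{k,j} = phi_{k-1,j} - phi_{kk} phi_{k-1,k-j},  j = 1..k-1.
Step k = 1:
  phi_11 = rho(1) = 0.1.
Step k = 2:
  phi_22 = [rho(2) - phi_11 rho(1)] / [1 - phi_11 rho(1)] = [0.1288 - (0.1)(0.1)] / [1 - (0.1)(0.1)]
         = 0.1188 / 0.99 = 0.12.
Therefore phi_{22} = 0.1200.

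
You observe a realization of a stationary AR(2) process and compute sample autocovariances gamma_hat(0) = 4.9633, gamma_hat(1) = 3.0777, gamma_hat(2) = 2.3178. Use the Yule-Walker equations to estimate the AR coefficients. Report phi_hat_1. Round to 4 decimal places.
\hat\phi_{1} = 0.5370

The Yule-Walker equations for an AR(p) process read, in matrix form,
  Gamma_p phi = r_p,   with   (Gamma_p)_{ij} = gamma(|i - j|),
                       (r_p)_i = gamma(i),   i,j = 1..p.
Substitute the sample gammas (Toeplitz matrix and right-hand side of size 2):
  Gamma_p = [[4.9633, 3.0777], [3.0777, 4.9633]]
  r_p     = [3.0777, 2.3178]
Written out:
  4.9633 phi_1 + 3.0777 phi_2 = 3.0777
  3.0777 phi_1 + 4.9633 phi_2 = 2.3178
Solve by Cramer's rule:
  det = gamma(0)^2 - gamma(1)^2 = (4.9633)^2 - (3.0777)^2 = 24.63434689 - 9.47223729 = 15.1621096
  phi_hat_1 = [gamma(1) gamma(0) - gamma(1) gamma(2)] / det = [(3.0777)(4.9633) - (3.0777)(2.3178)] / 15.1621096 = 8.14205535 / 15.1621096 = 0.537
  phi_hat_2 = [gamma(0) gamma(2) - gamma(1)^2] / det = [(4.9633)(2.3178) - (3.0777)^2] / 15.1621096 = 2.03169945 / 15.1621096 = 0.134
So phi_hat = [0.5370, 0.1340].
Therefore phi_hat_1 = 0.5370.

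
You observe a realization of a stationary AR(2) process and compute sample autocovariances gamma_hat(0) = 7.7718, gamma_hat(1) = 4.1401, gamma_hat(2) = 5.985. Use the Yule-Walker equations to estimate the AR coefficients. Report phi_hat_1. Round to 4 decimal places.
\hat\phi_{1} = 0.1710

The Yule-Walker equations for an AR(p) process read, in matrix form,
  Gamma_p phi = r_p,   with   (Gamma_p)_{ij} = gamma(|i - j|),
                       (r_p)_i = gamma(i),   i,j = 1..p.
Substitute the sample gammas (Toeplitz matrix and right-hand side of size 2):
  Gamma_p = [[7.7718, 4.1401], [4.1401, 7.7718]]
  r_p     = [4.1401, 5.985]
Written out:
  7.7718 phi_1 + 4.1401 phi_2 = 4.1401
  4.1401 phi_1 + 7.7718 phi_2 = 5.985
Solve by Cramer's rule:
  det = gamma(0)^2 - gamma(1)^2 = (7.7718)^2 - (4.1401)^2 = 60.40087524 - 17.14042801 = 43.26044723
  phi_hat_1 = [gamma(1) gamma(0) - gamma(1) gamma(2)] / det = [(4.1401)(7.7718) - (4.1401)(5.985)] / 43.26044723 = 7.39753068 / 43.26044723 = 0.171
  phi_hat_2 = [gamma(0) gamma(2) - gamma(1)^2] / det = [(7.7718)(5.985) - (4.1401)^2] / 43.26044723 = 29.37379499 / 43.26044723 = 0.679
So phi_hat = [0.1710, 0.6790].
Therefore phi_hat_1 = 0.1710.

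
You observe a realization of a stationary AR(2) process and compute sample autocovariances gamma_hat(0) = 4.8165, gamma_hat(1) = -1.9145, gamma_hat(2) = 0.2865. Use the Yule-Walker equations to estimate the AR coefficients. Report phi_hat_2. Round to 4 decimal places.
\hat\phi_{2} = -0.1170

The Yule-Walker equations for an AR(p) process read, in matrix form,
  Gamma_p phi = r_p,   with   (Gamma_p)_{ij} = gamma(|i - j|),
                       (r_p)_i = gamma(i),   i,j = 1..p.
Substitute the sample gammas (Toeplitz matrix and right-hand side of size 2):
  Gamma_p = [[4.8165, -1.9145], [-1.9145, 4.8165]]
  r_p     = [-1.9145, 0.2865]
Written out:
  4.8165 phi_1 - 1.9145 phi_2 = -1.9145
  -1.9145 phi_1 + 4.8165 phi_2 = 0.2865
Solve by Cramer's rule:
  det = gamma(0)^2 - gamma(1)^2 = (4.8165)^2 - (-1.9145)^2 = 23.19867225 - 3.66531025 = 19.533362
  phi_hat_1 = [gamma(1) gamma(0) - gamma(1) gamma(2)] / det = [(-1.9145)(4.8165) - (-1.9145)(0.2865)] / 19.533362 = -8.672685 / 19.533362 = -0.444
  phi_hat_2 = [gamma(0) gamma(2) - gamma(1)^2] / det = [(4.8165)(0.2865) - (-1.9145)^2] / 19.533362 = -2.285383 / 19.533362 = -0.117
So phi_hat = [-0.4440, -0.1170].
Therefore phi_hat_2 = -0.1170.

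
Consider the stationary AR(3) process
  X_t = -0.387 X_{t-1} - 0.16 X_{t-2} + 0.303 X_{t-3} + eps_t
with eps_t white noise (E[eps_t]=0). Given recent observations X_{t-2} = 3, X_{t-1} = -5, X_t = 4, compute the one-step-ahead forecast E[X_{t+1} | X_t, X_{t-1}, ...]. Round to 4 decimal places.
E[X_{t+1} \mid \mathcal F_t] = 0.1610

For an AR(p) model X_t = c + sum_i phi_i X_{t-i} + eps_t, the
one-step-ahead conditional mean is
  E[X_{t+1} | X_t, ...] = c + sum_i phi_i X_{t+1-i}.
Substitute known values:
  E[X_{t+1} | ...] = (-0.387) * (4) + (-0.16) * (-5) + (0.303) * (3)
                   = 0.1610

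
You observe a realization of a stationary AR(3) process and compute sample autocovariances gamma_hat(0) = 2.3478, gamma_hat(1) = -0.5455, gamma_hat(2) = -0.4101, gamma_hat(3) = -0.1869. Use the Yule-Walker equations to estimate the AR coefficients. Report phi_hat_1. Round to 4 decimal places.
\hat\phi_{1} = -0.3390

The Yule-Walker equations for an AR(p) process read, in matrix form,
  Gamma_p phi = r_p,   with   (Gamma_p)_{ij} = gamma(|i - j|),
                       (r_p)_i = gamma(i),   i,j = 1..p.
Substitute the sample gammas (Toeplitz matrix and right-hand side of size 3):
  Gamma_p = [[2.3478, -0.5455, -0.4101], [-0.5455, 2.3478, -0.5455], [-0.4101, -0.5455, 2.3478]]
  r_p     = [-0.5455, -0.4101, -0.1869]
Written out (R1..R3):
  (R1) 2.3478 phi_1 - 0.5455 phi_2 - 0.4101 phi_3 = -0.5455
  (R2) -0.5455 phi_1 + 2.3478 phi_2 - 0.5455 phi_3 = -0.4101
  (R3) -0.4101 phi_1 - 0.5455 phi_2 + 2.3478 phi_3 = -0.1869
Gaussian elimination:
  R2 <- R2 - (-0.5455/2.3478) R1 = R2 - (-0.232345) R1:  2.221056 phi_2 - 0.640785 phi_3 = -0.536844
  R3 <- R3 - (-0.4101/2.3478) R1 = R3 - (-0.174674) R1:  -0.640785 phi_2 + 2.276166 phi_3 = -0.282185
  R3 <- R3 - (-0.640785/2.221056) R2 = R3 - (-0.288505) R2:  2.091297 phi_3 = -0.437067
Back-substitution:
  phi_hat_3 = -0.437067 / 2.091297 = -0.208993
  phi_hat_2 = (-0.536844 - (-0.640785)(-0.208993)) / 2.221056 = -0.302002
  phi_hat_1 = (-0.5455 - (-0.5455)(-0.302002) - (-0.4101)(-0.208993)) / 2.3478 = -0.33902
So phi_hat = [-0.3390, -0.3020, -0.2090].
Therefore phi_hat_1 = -0.3390.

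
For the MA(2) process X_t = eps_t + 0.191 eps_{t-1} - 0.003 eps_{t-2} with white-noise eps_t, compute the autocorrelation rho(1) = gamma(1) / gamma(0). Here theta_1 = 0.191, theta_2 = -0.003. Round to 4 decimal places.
\rho(1) = 0.1837

For an MA(q) process with theta_0 = 1, the autocovariance is
  gamma(k) = sigma^2 * sum_{i=0..q-k} theta_i * theta_{i+k},
and rho(k) = gamma(k) / gamma(0). Sigma^2 cancels.
  numerator   = (1)*(0.191) + (0.191)*(-0.003) = 0.190427.
  denominator = (1)^2 + (0.191)^2 + (-0.003)^2 = 1.03649.
  rho(1) = 0.190427 / 1.03649 = 0.1837.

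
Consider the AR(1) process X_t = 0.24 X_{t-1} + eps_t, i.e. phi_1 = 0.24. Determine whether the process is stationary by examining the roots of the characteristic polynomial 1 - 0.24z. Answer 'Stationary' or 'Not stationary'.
\text{Stationary}

The AR(p) characteristic polynomial is P(z) = 1 - 0.24z.
Stationarity requires all roots to lie outside the unit circle, i.e. |z| > 1 for every root.
This is linear in z: 1 + (-0.24) z = 0  =>  z = -1/(-0.24) = 4.166667,  |z| = 4.166667.
Moduli of all roots: 4.1667.
All moduli strictly greater than 1? Yes.
Verdict: Stationary.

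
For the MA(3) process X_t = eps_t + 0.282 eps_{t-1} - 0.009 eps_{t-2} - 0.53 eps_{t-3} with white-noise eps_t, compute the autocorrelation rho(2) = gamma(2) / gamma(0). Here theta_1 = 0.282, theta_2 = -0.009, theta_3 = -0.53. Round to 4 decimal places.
\rho(2) = -0.1165

For an MA(q) process with theta_0 = 1, the autocovariance is
  gamma(k) = sigma^2 * sum_{i=0..q-k} theta_i * theta_{i+k},
and rho(k) = gamma(k) / gamma(0). Sigma^2 cancels.
  numerator   = (1)*(-0.009) + (0.282)*(-0.53) = -0.15846.
  denominator = (1)^2 + (0.282)^2 + (-0.009)^2 + (-0.53)^2 = 1.360505.
  rho(2) = -0.15846 / 1.360505 = -0.1165.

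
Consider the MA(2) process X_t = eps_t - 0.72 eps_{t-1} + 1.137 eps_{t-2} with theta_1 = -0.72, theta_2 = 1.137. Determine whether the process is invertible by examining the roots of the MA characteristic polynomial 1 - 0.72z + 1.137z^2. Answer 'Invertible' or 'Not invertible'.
\text{Not invertible}

The MA(q) characteristic polynomial is P(z) = 1 - 0.72z + 1.137z^2.
Invertibility requires all roots to lie outside the unit circle, i.e. |z| > 1 for every root.
Set 1 + (-0.72) z + (1.137) z^2 = 0, i.e. a z^2 + b z + c = 0 with a = 1.137, b = -0.72, c = 1.
Discriminant D = b^2 - 4ac = (-0.72)^2 - 4*(1.137)*1 = 0.5184 - (4.548) = -4.0296.
D < 0, so the roots are the complex-conjugate pair z = (-b +/- i sqrt(-D)) / (2a) = 0.3166 +/- 0.8828i.
For a conjugate pair |z|^2 = z * conj(z) = (product of roots) = c/a = 1/(1.137) = 0.879507, so |z| = sqrt(0.879507) = 0.9378 for both roots.
Moduli of all roots: 0.9378, 0.9378.
All moduli strictly greater than 1? No.
Verdict: Not invertible.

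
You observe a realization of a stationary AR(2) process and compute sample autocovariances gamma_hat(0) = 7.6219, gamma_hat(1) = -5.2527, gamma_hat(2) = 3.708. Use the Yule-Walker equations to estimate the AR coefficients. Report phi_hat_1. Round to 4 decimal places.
\hat\phi_{1} = -0.6740

The Yule-Walker equations for an AR(p) process read, in matrix form,
  Gamma_p phi = r_p,   with   (Gamma_p)_{ij} = gamma(|i - j|),
                       (r_p)_i = gamma(i),   i,j = 1..p.
Substitute the sample gammas (Toeplitz matrix and right-hand side of size 2):
  Gamma_p = [[7.6219, -5.2527], [-5.2527, 7.6219]]
  r_p     = [-5.2527, 3.708]
Written out:
  7.6219 phi_1 - 5.2527 phi_2 = -5.2527
  -5.2527 phi_1 + 7.6219 phi_2 = 3.708
Solve by Cramer's rule:
  det = gamma(0)^2 - gamma(1)^2 = (7.6219)^2 - (-5.2527)^2 = 58.09335961 - 27.59085729 = 30.50250232
  phi_hat_1 = [gamma(1) gamma(0) - gamma(1) gamma(2)] / det = [(-5.2527)(7.6219) - (-5.2527)(3.708)] / 30.50250232 = -20.55854253 / 30.50250232 = -0.674
  phi_hat_2 = [gamma(0) gamma(2) - gamma(1)^2] / det = [(7.6219)(3.708) - (-5.2527)^2] / 30.50250232 = 0.67114791 / 30.50250232 = 0.022
So phi_hat = [-0.6740, 0.0220].
Therefore phi_hat_1 = -0.6740.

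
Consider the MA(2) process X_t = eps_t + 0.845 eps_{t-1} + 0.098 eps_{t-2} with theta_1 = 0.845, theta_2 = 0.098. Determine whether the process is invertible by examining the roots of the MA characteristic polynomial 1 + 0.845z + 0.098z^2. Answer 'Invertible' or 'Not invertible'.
\text{Invertible}

The MA(q) characteristic polynomial is P(z) = 1 + 0.845z + 0.098z^2.
Invertibility requires all roots to lie outside the unit circle, i.e. |z| > 1 for every root.
Set 1 + (0.845) z + (0.098) z^2 = 0, i.e. a z^2 + b z + c = 0 with a = 0.098, b = 0.845, c = 1.
Discriminant D = b^2 - 4ac = (0.845)^2 - 4*(0.098)*1 = 0.714025 - (0.392) = 0.322025.
D >= 0, so the roots are real: z = (-b +/- sqrt(D)) / (2a) = (-0.845 +/- 0.567472) / (0.196).
  z_1 = (-0.845 + 0.567472) / (0.196) = -1.416,   |z_1| = 1.416.
  z_2 = (-0.845 - 0.567472) / (0.196) = -7.2065,   |z_2| = 7.2065.
Moduli of all roots: 1.4160, 7.2065.
All moduli strictly greater than 1? Yes.
Verdict: Invertible.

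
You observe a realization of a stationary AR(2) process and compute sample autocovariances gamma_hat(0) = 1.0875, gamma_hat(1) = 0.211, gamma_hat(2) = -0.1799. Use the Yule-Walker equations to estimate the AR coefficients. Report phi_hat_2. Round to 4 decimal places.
\hat\phi_{2} = -0.2110

The Yule-Walker equations for an AR(p) process read, in matrix form,
  Gamma_p phi = r_p,   with   (Gamma_p)_{ij} = gamma(|i - j|),
                       (r_p)_i = gamma(i),   i,j = 1..p.
Substitute the sample gammas (Toeplitz matrix and right-hand side of size 2):
  Gamma_p = [[1.0875, 0.211], [0.211, 1.0875]]
  r_p     = [0.211, -0.1799]
Written out:
  1.0875 phi_1 + 0.211 phi_2 = 0.211
  0.211 phi_1 + 1.0875 phi_2 = -0.1799
Solve by Cramer's rule:
  det = gamma(0)^2 - gamma(1)^2 = (1.0875)^2 - (0.211)^2 = 1.18265625 - 0.044521 = 1.13813525
  phi_hat_1 = [gamma(1) gamma(0) - gamma(1) gamma(2)] / det = [(0.211)(1.0875) - (0.211)(-0.1799)] / 1.13813525 = 0.2674214 / 1.13813525 = 0.235
  phi_hat_2 = [gamma(0) gamma(2) - gamma(1)^2] / det = [(1.0875)(-0.1799) - (0.211)^2] / 1.13813525 = -0.24016225 / 1.13813525 = -0.211
So phi_hat = [0.2350, -0.2110].
Therefore phi_hat_2 = -0.2110.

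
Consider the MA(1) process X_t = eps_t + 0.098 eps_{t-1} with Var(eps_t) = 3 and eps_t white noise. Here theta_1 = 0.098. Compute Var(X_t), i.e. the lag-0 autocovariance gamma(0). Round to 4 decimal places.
\gamma(0) = 3.0288

For an MA(q) process X_t = eps_t + sum_i theta_i eps_{t-i} with
Var(eps_t) = sigma^2, the variance is
  gamma(0) = sigma^2 * (1 + sum_i theta_i^2).
  sum_i theta_i^2 = (0.098)^2 = 0.009604.
  gamma(0) = 3 * (1 + 0.009604) = 3 * 1.009604 = 3.028812, which rounds to 3.0288.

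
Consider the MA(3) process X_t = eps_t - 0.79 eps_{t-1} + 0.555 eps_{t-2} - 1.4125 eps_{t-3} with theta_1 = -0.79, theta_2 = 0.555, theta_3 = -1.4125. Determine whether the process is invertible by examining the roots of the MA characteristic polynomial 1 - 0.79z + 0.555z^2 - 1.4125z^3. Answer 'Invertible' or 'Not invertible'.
\text{Not invertible}

The MA(q) characteristic polynomial is P(z) = 1 - 0.79z + 0.555z^2 - 1.4125z^3.
Invertibility requires all roots to lie outside the unit circle, i.e. |z| > 1 for every root.
Degree 3: look for a simple real root z0 first, then factor out (1 - z/z0) and solve the remaining quadratic.
Testing z0 = 0.8: P(0.8) = 1 + (-0.79)(0.8) + (0.555)(0.8)^2 + (-1.4125)(0.8)^3
  = 1 + (-0.632) + (0.3552) + (-0.7232) = 0.  So z_0 = 0.8 is a root, |z_0| = 0.8.
Divide out the factor (1 - 1.25 z) = (1 - z/z0) (since 1/z0 = 1.25):
  P(z) = (1 - 1.25 z)(1 + (0.46) z + (1.13) z^2)
  [check: z-coef 0.46 - (1.25) = -0.79; z^2-coef 1.13 - (1.25)(0.46) = 0.555; z^3-coef -(1.25)(1.13) = -1.4125.]
Remaining roots from the quadratic factor 1 + (0.46) z + (1.13) z^2:
  Set 1 + (0.46) z + (1.13) z^2 = 0, i.e. a z^2 + b z + c = 0 with a = 1.13, b = 0.46, c = 1.
  Discriminant D = b^2 - 4ac = (0.46)^2 - 4*(1.13)*1 = 0.2116 - (4.52) = -4.3084.
  D < 0, so the roots are the complex-conjugate pair z = (-b +/- i sqrt(-D)) / (2a) = -0.2035 +/- 0.9184i.
  For a conjugate pair |z|^2 = z * conj(z) = (product of roots) = c/a = 1/(1.13) = 0.884956, so |z| = sqrt(0.884956) = 0.9407 for both roots.
Moduli of all roots: 0.8000, 0.9407, 0.9407.
All moduli strictly greater than 1? No.
Verdict: Not invertible.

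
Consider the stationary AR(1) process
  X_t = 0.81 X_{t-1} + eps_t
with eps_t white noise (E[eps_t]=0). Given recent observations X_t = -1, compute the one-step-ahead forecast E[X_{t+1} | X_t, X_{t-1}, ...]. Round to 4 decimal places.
E[X_{t+1} \mid \mathcal F_t] = -0.8100

For an AR(p) model X_t = c + sum_i phi_i X_{t-i} + eps_t, the
one-step-ahead conditional mean is
  E[X_{t+1} | X_t, ...] = c + sum_i phi_i X_{t+1-i}.
Substitute known values:
  E[X_{t+1} | ...] = (0.81) * (-1)
                   = -0.8100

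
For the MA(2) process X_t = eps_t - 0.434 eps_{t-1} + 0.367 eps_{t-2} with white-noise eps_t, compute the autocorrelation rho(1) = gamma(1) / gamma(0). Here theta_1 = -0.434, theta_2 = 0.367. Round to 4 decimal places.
\rho(1) = -0.4484

For an MA(q) process with theta_0 = 1, the autocovariance is
  gamma(k) = sigma^2 * sum_{i=0..q-k} theta_i * theta_{i+k},
and rho(k) = gamma(k) / gamma(0). Sigma^2 cancels.
  numerator   = (1)*(-0.434) + (-0.434)*(0.367) = -0.593278.
  denominator = (1)^2 + (-0.434)^2 + (0.367)^2 = 1.323045.
  rho(1) = -0.593278 / 1.323045 = -0.4484.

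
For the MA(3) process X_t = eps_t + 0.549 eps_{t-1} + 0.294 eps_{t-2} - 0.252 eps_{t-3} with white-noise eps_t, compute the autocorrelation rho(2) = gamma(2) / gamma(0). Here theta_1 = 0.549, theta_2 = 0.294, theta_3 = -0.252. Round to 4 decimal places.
\rho(2) = 0.1072

For an MA(q) process with theta_0 = 1, the autocovariance is
  gamma(k) = sigma^2 * sum_{i=0..q-k} theta_i * theta_{i+k},
and rho(k) = gamma(k) / gamma(0). Sigma^2 cancels.
  numerator   = (1)*(0.294) + (0.549)*(-0.252) = 0.155652.
  denominator = (1)^2 + (0.549)^2 + (0.294)^2 + (-0.252)^2 = 1.451341.
  rho(2) = 0.155652 / 1.451341 = 0.1072.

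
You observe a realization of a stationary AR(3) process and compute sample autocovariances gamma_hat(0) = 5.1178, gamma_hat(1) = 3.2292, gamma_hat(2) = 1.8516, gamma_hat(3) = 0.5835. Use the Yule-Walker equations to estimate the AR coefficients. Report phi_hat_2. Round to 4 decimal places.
\hat\phi_{2} = 0.0400

The Yule-Walker equations for an AR(p) process read, in matrix form,
  Gamma_p phi = r_p,   with   (Gamma_p)_{ij} = gamma(|i - j|),
                       (r_p)_i = gamma(i),   i,j = 1..p.
Substitute the sample gammas (Toeplitz matrix and right-hand side of size 3):
  Gamma_p = [[5.1178, 3.2292, 1.8516], [3.2292, 5.1178, 3.2292], [1.8516, 3.2292, 5.1178]]
  r_p     = [3.2292, 1.8516, 0.5835]
Written out (R1..R3):
  (R1) 5.1178 phi_1 + 3.2292 phi_2 + 1.8516 phi_3 = 3.2292
  (R2) 3.2292 phi_1 + 5.1178 phi_2 + 3.2292 phi_3 = 1.8516
  (R3) 1.8516 phi_1 + 3.2292 phi_2 + 5.1178 phi_3 = 0.5835
Gaussian elimination:
  R2 <- R2 - (3.2292/5.1178) R1 = R2 - (0.630974) R1:  3.080258 phi_2 + 2.060888 phi_3 = -0.185942
  R3 <- R3 - (1.8516/5.1178) R1 = R3 - (0.361796) R1:  2.060888 phi_2 + 4.447898 phi_3 = -0.584812
  R3 <- R3 - (2.060888/3.080258) R2 = R3 - (0.669063) R2:  3.069033 phi_3 = -0.460405
Back-substitution:
  phi_hat_3 = -0.460405 / 3.069033 = -0.150016
  phi_hat_2 = (-0.185942 - (2.060888)(-0.150016)) / 3.080258 = 0.040005
  phi_hat_1 = (3.2292 - (3.2292)(0.040005) - (1.8516)(-0.150016)) / 5.1178 = 0.660008
So phi_hat = [0.6600, 0.0400, -0.1500].
Therefore phi_hat_2 = 0.0400.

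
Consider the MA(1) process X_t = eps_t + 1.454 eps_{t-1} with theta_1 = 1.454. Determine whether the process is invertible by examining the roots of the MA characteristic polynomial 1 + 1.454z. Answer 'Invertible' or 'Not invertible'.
\text{Not invertible}

The MA(q) characteristic polynomial is P(z) = 1 + 1.454z.
Invertibility requires all roots to lie outside the unit circle, i.e. |z| > 1 for every root.
This is linear in z: 1 + (1.454) z = 0  =>  z = -1/(1.454) = -0.687758,  |z| = 0.687758.
Moduli of all roots: 0.6878.
All moduli strictly greater than 1? No.
Verdict: Not invertible.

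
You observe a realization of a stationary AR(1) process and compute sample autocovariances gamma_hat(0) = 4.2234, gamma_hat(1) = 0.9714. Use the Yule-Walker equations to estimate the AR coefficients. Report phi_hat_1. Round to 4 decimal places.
\hat\phi_{1} = 0.2300

The Yule-Walker equations for an AR(p) process read, in matrix form,
  Gamma_p phi = r_p,   with   (Gamma_p)_{ij} = gamma(|i - j|),
                       (r_p)_i = gamma(i),   i,j = 1..p.
Substitute the sample gammas (Toeplitz matrix and right-hand side of size 1):
  Gamma_p = [[4.2234]]
  r_p     = [0.9714]
With p = 1 this is the single equation gamma(0) phi_1 = gamma(1):
  phi_hat_1 = gamma(1) / gamma(0) = 0.9714 / 4.2234 = 0.2300.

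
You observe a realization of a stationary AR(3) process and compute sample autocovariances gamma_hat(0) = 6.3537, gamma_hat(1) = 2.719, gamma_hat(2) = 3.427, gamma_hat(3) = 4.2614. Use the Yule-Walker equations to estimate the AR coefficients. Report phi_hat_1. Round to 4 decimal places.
\hat\phi_{1} = 0.0080

The Yule-Walker equations for an AR(p) process read, in matrix form,
  Gamma_p phi = r_p,   with   (Gamma_p)_{ij} = gamma(|i - j|),
                       (r_p)_i = gamma(i),   i,j = 1..p.
Substitute the sample gammas (Toeplitz matrix and right-hand side of size 3):
  Gamma_p = [[6.3537, 2.719, 3.427], [2.719, 6.3537, 2.719], [3.427, 2.719, 6.3537]]
  r_p     = [2.719, 3.427, 4.2614]
Written out (R1..R3):
  (R1) 6.3537 phi_1 + 2.719 phi_2 + 3.427 phi_3 = 2.719
  (R2) 2.719 phi_1 + 6.3537 phi_2 + 2.719 phi_3 = 3.427
  (R3) 3.427 phi_1 + 2.719 phi_2 + 6.3537 phi_3 = 4.2614
Gaussian elimination:
  R2 <- R2 - (2.719/6.3537) R1 = R2 - (0.42794) R1:  5.190132 phi_2 + 1.252451 phi_3 = 2.263432
  R3 <- R3 - (3.427/6.3537) R1 = R3 - (0.539371) R1:  1.252451 phi_2 + 4.505276 phi_3 = 2.794851
  R3 <- R3 - (1.252451/5.190132) R2 = R3 - (0.241314) R2:  4.203043 phi_3 = 2.248653
Back-substitution:
  phi_hat_3 = 2.248653 / 4.203043 = 0.535006
  phi_hat_2 = (2.263432 - (1.252451)(0.535006)) / 5.190132 = 0.306999
  phi_hat_1 = (2.719 - (2.719)(0.306999) - (3.427)(0.535006)) / 6.3537 = 0.007996
So phi_hat = [0.0080, 0.3070, 0.5350].
Therefore phi_hat_1 = 0.0080.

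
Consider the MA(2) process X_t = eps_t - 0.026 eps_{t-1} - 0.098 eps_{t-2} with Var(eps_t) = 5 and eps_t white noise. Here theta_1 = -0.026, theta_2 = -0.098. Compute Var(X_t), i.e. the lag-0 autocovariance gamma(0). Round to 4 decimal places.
\gamma(0) = 5.0514

For an MA(q) process X_t = eps_t + sum_i theta_i eps_{t-i} with
Var(eps_t) = sigma^2, the variance is
  gamma(0) = sigma^2 * (1 + sum_i theta_i^2).
  sum_i theta_i^2 = (-0.026)^2 + (-0.098)^2 = 0.000676 + 0.009604 = 0.01028.
  gamma(0) = 5 * (1 + 0.01028) = 5 * 1.01028 = 5.0514.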